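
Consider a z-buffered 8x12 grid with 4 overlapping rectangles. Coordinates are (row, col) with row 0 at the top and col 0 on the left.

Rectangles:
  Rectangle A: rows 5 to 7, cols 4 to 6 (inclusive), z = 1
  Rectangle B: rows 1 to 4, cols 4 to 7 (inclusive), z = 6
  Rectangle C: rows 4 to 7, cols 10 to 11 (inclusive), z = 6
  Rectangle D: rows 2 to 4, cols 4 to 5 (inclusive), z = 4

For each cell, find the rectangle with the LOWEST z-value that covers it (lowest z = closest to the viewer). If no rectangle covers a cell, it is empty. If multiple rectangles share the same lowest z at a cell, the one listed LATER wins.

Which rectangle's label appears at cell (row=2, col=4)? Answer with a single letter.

Answer: D

Derivation:
Check cell (2,4):
  A: rows 5-7 cols 4-6 -> outside (row miss)
  B: rows 1-4 cols 4-7 z=6 -> covers; best now B (z=6)
  C: rows 4-7 cols 10-11 -> outside (row miss)
  D: rows 2-4 cols 4-5 z=4 -> covers; best now D (z=4)
Winner: D at z=4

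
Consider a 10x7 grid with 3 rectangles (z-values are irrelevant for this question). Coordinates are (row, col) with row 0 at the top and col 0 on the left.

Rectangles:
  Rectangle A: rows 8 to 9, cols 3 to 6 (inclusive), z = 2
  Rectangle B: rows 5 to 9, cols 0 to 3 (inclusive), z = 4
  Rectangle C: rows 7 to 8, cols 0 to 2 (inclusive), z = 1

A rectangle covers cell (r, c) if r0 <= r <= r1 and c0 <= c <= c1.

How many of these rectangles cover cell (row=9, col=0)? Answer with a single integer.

Check cell (9,0):
  A: rows 8-9 cols 3-6 -> outside (col miss)
  B: rows 5-9 cols 0-3 -> covers
  C: rows 7-8 cols 0-2 -> outside (row miss)
Count covering = 1

Answer: 1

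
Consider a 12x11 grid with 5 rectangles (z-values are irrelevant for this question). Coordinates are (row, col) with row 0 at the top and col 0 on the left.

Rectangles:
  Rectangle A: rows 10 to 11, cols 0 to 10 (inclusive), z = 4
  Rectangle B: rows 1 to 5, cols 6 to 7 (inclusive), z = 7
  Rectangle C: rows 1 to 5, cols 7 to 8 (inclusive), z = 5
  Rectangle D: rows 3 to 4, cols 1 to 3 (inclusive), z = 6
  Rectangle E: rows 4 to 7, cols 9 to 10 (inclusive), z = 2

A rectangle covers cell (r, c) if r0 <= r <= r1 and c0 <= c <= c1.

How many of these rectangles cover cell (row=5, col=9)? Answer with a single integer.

Check cell (5,9):
  A: rows 10-11 cols 0-10 -> outside (row miss)
  B: rows 1-5 cols 6-7 -> outside (col miss)
  C: rows 1-5 cols 7-8 -> outside (col miss)
  D: rows 3-4 cols 1-3 -> outside (row miss)
  E: rows 4-7 cols 9-10 -> covers
Count covering = 1

Answer: 1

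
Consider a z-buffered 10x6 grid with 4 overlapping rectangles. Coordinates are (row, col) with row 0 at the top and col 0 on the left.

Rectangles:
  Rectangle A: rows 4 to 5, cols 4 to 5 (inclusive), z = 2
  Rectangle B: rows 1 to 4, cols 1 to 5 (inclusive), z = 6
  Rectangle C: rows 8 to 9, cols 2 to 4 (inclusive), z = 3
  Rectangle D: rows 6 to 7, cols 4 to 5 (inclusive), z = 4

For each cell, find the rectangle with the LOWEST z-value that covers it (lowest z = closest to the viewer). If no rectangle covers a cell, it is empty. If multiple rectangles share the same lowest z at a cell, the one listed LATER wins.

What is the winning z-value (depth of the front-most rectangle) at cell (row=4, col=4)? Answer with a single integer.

Check cell (4,4):
  A: rows 4-5 cols 4-5 z=2 -> covers; best now A (z=2)
  B: rows 1-4 cols 1-5 z=6 -> covers; best now A (z=2)
  C: rows 8-9 cols 2-4 -> outside (row miss)
  D: rows 6-7 cols 4-5 -> outside (row miss)
Winner: A at z=2

Answer: 2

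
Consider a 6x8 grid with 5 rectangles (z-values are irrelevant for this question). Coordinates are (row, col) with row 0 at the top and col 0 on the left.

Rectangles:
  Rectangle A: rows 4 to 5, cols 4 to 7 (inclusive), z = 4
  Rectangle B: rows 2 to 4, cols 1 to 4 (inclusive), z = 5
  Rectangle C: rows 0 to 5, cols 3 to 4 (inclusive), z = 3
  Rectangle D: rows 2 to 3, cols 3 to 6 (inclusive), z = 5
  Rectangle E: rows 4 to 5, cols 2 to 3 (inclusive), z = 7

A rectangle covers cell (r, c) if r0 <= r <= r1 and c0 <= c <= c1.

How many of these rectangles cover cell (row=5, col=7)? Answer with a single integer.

Answer: 1

Derivation:
Check cell (5,7):
  A: rows 4-5 cols 4-7 -> covers
  B: rows 2-4 cols 1-4 -> outside (row miss)
  C: rows 0-5 cols 3-4 -> outside (col miss)
  D: rows 2-3 cols 3-6 -> outside (row miss)
  E: rows 4-5 cols 2-3 -> outside (col miss)
Count covering = 1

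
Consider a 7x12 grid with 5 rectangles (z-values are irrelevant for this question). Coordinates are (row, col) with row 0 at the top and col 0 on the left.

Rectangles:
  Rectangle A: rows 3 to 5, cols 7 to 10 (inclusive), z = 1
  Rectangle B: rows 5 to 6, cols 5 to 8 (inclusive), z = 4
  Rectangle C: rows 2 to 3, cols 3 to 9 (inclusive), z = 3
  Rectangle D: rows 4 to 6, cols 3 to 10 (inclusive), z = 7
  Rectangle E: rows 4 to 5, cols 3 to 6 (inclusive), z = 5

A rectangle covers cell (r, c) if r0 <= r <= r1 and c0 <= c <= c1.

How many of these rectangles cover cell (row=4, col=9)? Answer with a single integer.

Check cell (4,9):
  A: rows 3-5 cols 7-10 -> covers
  B: rows 5-6 cols 5-8 -> outside (row miss)
  C: rows 2-3 cols 3-9 -> outside (row miss)
  D: rows 4-6 cols 3-10 -> covers
  E: rows 4-5 cols 3-6 -> outside (col miss)
Count covering = 2

Answer: 2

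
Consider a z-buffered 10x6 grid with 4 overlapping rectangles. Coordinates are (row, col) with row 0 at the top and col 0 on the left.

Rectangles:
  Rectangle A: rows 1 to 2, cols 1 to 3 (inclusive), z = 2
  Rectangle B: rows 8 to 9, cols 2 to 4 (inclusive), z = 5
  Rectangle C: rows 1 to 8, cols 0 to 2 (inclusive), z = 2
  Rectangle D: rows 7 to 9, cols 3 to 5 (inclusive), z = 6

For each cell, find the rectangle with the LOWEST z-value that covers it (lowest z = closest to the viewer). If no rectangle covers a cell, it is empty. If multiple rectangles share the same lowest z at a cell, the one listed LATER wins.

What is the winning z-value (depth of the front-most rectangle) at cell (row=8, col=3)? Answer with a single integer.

Check cell (8,3):
  A: rows 1-2 cols 1-3 -> outside (row miss)
  B: rows 8-9 cols 2-4 z=5 -> covers; best now B (z=5)
  C: rows 1-8 cols 0-2 -> outside (col miss)
  D: rows 7-9 cols 3-5 z=6 -> covers; best now B (z=5)
Winner: B at z=5

Answer: 5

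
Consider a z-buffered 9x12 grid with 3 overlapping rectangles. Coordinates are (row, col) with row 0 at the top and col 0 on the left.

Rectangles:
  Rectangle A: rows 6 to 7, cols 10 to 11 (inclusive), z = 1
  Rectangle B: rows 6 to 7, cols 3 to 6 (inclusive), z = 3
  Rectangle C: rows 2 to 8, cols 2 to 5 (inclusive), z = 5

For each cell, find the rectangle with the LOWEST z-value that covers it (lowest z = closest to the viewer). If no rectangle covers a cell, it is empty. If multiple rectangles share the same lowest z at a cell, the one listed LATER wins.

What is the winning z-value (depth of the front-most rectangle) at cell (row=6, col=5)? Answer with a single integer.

Answer: 3

Derivation:
Check cell (6,5):
  A: rows 6-7 cols 10-11 -> outside (col miss)
  B: rows 6-7 cols 3-6 z=3 -> covers; best now B (z=3)
  C: rows 2-8 cols 2-5 z=5 -> covers; best now B (z=3)
Winner: B at z=3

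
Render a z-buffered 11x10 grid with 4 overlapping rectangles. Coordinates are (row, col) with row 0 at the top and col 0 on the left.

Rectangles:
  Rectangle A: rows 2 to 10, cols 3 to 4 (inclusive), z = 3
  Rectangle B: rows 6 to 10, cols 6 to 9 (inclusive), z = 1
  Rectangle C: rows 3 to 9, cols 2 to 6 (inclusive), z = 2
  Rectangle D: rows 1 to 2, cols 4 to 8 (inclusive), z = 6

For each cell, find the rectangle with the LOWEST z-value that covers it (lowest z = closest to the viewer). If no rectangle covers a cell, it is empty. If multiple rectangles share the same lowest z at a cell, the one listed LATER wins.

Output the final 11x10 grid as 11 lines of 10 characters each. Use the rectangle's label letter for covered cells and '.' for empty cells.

..........
....DDDDD.
...AADDDD.
..CCCCC...
..CCCCC...
..CCCCC...
..CCCCBBBB
..CCCCBBBB
..CCCCBBBB
..CCCCBBBB
...AA.BBBB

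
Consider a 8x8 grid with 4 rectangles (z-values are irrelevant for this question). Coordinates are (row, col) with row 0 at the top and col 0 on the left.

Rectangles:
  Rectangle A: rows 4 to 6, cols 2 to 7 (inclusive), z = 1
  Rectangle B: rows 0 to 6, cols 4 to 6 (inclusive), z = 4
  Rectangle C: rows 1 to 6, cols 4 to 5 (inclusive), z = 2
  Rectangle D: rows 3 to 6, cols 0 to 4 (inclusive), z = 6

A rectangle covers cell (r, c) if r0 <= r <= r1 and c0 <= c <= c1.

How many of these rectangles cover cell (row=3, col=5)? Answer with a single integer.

Answer: 2

Derivation:
Check cell (3,5):
  A: rows 4-6 cols 2-7 -> outside (row miss)
  B: rows 0-6 cols 4-6 -> covers
  C: rows 1-6 cols 4-5 -> covers
  D: rows 3-6 cols 0-4 -> outside (col miss)
Count covering = 2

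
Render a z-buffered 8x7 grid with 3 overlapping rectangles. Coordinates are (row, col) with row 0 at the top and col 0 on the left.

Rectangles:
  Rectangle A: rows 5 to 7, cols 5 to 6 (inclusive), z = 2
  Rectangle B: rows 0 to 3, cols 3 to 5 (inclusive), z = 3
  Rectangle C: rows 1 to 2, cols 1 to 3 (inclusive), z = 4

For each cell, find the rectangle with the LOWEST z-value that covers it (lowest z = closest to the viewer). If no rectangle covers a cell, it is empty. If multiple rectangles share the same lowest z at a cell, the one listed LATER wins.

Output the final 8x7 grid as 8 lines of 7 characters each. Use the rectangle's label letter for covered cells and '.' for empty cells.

...BBB.
.CCBBB.
.CCBBB.
...BBB.
.......
.....AA
.....AA
.....AA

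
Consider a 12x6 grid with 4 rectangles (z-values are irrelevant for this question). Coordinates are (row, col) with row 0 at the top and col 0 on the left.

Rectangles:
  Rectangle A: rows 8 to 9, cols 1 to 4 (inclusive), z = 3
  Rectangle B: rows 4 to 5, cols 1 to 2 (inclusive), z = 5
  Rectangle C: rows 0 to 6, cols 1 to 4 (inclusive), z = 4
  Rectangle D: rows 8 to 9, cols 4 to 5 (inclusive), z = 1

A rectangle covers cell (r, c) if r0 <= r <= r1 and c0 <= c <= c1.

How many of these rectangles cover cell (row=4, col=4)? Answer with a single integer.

Check cell (4,4):
  A: rows 8-9 cols 1-4 -> outside (row miss)
  B: rows 4-5 cols 1-2 -> outside (col miss)
  C: rows 0-6 cols 1-4 -> covers
  D: rows 8-9 cols 4-5 -> outside (row miss)
Count covering = 1

Answer: 1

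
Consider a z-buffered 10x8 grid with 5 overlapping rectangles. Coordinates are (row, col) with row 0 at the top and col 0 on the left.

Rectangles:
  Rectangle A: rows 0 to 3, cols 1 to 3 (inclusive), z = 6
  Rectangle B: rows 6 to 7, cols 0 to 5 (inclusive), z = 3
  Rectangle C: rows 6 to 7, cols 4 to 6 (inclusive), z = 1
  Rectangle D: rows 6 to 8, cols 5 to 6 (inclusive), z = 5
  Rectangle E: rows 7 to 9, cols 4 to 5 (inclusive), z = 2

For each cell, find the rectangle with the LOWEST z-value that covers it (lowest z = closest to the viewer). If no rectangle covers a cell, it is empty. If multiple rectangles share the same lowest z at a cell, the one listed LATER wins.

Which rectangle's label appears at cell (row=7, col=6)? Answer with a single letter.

Answer: C

Derivation:
Check cell (7,6):
  A: rows 0-3 cols 1-3 -> outside (row miss)
  B: rows 6-7 cols 0-5 -> outside (col miss)
  C: rows 6-7 cols 4-6 z=1 -> covers; best now C (z=1)
  D: rows 6-8 cols 5-6 z=5 -> covers; best now C (z=1)
  E: rows 7-9 cols 4-5 -> outside (col miss)
Winner: C at z=1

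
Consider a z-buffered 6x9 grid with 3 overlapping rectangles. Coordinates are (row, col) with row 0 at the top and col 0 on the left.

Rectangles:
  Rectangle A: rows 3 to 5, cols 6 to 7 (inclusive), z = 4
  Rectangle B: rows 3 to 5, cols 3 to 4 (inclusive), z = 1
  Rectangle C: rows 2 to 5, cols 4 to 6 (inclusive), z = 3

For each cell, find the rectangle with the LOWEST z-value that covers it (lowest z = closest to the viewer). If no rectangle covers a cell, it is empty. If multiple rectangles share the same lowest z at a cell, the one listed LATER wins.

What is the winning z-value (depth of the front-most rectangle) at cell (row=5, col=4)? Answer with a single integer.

Answer: 1

Derivation:
Check cell (5,4):
  A: rows 3-5 cols 6-7 -> outside (col miss)
  B: rows 3-5 cols 3-4 z=1 -> covers; best now B (z=1)
  C: rows 2-5 cols 4-6 z=3 -> covers; best now B (z=1)
Winner: B at z=1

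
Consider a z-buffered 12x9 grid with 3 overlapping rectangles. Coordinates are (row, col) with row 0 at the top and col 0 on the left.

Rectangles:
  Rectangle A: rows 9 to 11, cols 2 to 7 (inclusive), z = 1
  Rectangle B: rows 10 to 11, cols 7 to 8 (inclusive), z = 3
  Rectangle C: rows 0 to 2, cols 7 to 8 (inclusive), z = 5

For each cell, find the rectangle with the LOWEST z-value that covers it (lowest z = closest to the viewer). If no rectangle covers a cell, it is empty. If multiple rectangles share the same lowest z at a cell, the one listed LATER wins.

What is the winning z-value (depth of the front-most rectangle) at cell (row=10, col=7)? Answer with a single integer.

Check cell (10,7):
  A: rows 9-11 cols 2-7 z=1 -> covers; best now A (z=1)
  B: rows 10-11 cols 7-8 z=3 -> covers; best now A (z=1)
  C: rows 0-2 cols 7-8 -> outside (row miss)
Winner: A at z=1

Answer: 1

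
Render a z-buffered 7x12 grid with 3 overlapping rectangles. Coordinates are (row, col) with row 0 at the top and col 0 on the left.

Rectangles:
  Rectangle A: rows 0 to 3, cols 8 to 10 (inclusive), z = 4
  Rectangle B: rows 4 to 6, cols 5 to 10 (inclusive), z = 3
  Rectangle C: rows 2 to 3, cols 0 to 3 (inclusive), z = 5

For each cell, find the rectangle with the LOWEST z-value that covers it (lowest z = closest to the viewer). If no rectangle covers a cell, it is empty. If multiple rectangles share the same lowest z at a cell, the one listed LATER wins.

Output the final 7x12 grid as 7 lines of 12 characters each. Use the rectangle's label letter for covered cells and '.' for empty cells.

........AAA.
........AAA.
CCCC....AAA.
CCCC....AAA.
.....BBBBBB.
.....BBBBBB.
.....BBBBBB.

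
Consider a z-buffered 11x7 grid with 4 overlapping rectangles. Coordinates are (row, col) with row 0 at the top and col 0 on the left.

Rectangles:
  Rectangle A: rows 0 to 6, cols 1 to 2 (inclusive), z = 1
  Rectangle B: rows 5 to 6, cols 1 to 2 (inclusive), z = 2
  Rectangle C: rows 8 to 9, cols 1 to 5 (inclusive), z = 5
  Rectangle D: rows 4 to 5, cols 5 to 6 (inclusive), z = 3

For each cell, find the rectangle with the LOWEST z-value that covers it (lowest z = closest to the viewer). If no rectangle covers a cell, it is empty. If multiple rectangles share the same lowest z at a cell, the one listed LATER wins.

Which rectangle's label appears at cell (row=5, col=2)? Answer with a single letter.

Check cell (5,2):
  A: rows 0-6 cols 1-2 z=1 -> covers; best now A (z=1)
  B: rows 5-6 cols 1-2 z=2 -> covers; best now A (z=1)
  C: rows 8-9 cols 1-5 -> outside (row miss)
  D: rows 4-5 cols 5-6 -> outside (col miss)
Winner: A at z=1

Answer: A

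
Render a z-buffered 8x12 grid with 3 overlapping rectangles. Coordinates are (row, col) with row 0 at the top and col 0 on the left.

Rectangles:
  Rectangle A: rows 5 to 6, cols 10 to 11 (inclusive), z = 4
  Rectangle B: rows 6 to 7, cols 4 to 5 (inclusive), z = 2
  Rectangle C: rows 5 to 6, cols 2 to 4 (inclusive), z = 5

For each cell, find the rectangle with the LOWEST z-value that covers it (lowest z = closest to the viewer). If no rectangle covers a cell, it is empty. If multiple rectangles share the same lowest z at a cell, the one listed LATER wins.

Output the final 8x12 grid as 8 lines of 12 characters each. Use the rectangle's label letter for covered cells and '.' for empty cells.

............
............
............
............
............
..CCC.....AA
..CCBB....AA
....BB......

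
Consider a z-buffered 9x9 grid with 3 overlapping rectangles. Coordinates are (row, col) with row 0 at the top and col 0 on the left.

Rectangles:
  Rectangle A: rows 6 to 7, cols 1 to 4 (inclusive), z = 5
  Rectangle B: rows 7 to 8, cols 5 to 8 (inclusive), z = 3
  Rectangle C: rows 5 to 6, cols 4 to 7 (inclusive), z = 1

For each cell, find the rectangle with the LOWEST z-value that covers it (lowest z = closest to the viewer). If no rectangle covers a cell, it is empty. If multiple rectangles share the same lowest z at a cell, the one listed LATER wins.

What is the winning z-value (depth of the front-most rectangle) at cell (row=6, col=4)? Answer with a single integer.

Answer: 1

Derivation:
Check cell (6,4):
  A: rows 6-7 cols 1-4 z=5 -> covers; best now A (z=5)
  B: rows 7-8 cols 5-8 -> outside (row miss)
  C: rows 5-6 cols 4-7 z=1 -> covers; best now C (z=1)
Winner: C at z=1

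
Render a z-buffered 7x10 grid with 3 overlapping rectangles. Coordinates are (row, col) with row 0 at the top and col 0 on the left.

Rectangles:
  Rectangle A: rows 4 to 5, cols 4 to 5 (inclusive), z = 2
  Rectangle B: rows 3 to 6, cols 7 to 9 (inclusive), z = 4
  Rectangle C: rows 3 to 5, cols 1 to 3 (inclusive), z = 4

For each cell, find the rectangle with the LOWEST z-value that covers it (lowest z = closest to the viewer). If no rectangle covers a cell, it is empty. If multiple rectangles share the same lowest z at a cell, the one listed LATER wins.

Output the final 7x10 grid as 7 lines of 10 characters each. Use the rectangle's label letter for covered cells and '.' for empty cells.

..........
..........
..........
.CCC...BBB
.CCCAA.BBB
.CCCAA.BBB
.......BBB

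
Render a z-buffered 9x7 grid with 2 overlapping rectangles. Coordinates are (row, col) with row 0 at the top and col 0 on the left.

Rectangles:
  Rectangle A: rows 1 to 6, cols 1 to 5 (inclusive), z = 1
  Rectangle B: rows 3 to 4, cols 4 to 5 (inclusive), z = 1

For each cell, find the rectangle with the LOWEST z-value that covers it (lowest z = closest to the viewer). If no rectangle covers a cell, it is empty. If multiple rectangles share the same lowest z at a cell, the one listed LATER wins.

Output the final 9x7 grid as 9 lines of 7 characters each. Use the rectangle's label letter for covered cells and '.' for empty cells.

.......
.AAAAA.
.AAAAA.
.AAABB.
.AAABB.
.AAAAA.
.AAAAA.
.......
.......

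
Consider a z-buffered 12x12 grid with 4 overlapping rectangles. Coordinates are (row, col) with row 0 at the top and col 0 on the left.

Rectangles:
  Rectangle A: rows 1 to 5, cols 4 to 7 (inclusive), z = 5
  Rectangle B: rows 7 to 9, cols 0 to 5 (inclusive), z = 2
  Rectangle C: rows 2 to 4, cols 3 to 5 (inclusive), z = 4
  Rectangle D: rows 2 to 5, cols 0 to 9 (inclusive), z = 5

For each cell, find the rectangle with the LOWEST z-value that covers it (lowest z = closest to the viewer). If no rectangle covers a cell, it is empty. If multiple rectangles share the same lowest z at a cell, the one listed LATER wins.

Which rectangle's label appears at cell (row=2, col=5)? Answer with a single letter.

Check cell (2,5):
  A: rows 1-5 cols 4-7 z=5 -> covers; best now A (z=5)
  B: rows 7-9 cols 0-5 -> outside (row miss)
  C: rows 2-4 cols 3-5 z=4 -> covers; best now C (z=4)
  D: rows 2-5 cols 0-9 z=5 -> covers; best now C (z=4)
Winner: C at z=4

Answer: C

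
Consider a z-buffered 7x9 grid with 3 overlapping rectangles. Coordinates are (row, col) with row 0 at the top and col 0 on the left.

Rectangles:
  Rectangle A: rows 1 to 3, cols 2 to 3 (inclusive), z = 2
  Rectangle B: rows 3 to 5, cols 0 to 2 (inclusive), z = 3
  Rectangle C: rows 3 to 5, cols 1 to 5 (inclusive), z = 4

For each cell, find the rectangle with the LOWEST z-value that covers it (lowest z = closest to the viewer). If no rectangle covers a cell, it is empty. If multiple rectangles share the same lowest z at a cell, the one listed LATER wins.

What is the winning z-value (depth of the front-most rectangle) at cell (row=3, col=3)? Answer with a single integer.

Answer: 2

Derivation:
Check cell (3,3):
  A: rows 1-3 cols 2-3 z=2 -> covers; best now A (z=2)
  B: rows 3-5 cols 0-2 -> outside (col miss)
  C: rows 3-5 cols 1-5 z=4 -> covers; best now A (z=2)
Winner: A at z=2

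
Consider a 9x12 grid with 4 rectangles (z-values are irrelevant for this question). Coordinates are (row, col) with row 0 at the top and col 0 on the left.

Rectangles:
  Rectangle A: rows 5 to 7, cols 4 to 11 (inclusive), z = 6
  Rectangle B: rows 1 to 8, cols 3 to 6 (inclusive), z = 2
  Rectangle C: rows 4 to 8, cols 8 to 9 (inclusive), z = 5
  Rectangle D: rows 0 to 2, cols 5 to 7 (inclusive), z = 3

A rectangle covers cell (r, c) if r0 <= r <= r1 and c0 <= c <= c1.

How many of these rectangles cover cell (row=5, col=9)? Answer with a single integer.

Answer: 2

Derivation:
Check cell (5,9):
  A: rows 5-7 cols 4-11 -> covers
  B: rows 1-8 cols 3-6 -> outside (col miss)
  C: rows 4-8 cols 8-9 -> covers
  D: rows 0-2 cols 5-7 -> outside (row miss)
Count covering = 2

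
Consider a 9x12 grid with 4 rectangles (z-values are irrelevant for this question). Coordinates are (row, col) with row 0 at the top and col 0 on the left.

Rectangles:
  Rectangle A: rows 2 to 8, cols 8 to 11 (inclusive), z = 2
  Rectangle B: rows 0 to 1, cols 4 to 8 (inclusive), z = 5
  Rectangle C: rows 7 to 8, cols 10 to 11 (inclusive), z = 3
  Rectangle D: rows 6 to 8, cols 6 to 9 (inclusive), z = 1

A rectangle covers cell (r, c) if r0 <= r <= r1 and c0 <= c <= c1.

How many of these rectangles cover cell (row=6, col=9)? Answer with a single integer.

Answer: 2

Derivation:
Check cell (6,9):
  A: rows 2-8 cols 8-11 -> covers
  B: rows 0-1 cols 4-8 -> outside (row miss)
  C: rows 7-8 cols 10-11 -> outside (row miss)
  D: rows 6-8 cols 6-9 -> covers
Count covering = 2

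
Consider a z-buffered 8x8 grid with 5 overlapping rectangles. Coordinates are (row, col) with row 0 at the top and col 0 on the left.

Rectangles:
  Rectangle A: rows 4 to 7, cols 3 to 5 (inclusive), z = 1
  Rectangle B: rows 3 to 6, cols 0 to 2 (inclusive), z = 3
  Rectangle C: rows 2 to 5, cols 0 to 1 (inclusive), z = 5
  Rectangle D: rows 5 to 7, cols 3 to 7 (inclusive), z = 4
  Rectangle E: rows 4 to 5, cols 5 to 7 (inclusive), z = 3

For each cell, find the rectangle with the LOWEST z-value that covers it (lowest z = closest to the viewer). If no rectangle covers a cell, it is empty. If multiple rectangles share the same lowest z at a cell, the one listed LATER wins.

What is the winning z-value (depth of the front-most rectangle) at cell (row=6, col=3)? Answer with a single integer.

Check cell (6,3):
  A: rows 4-7 cols 3-5 z=1 -> covers; best now A (z=1)
  B: rows 3-6 cols 0-2 -> outside (col miss)
  C: rows 2-5 cols 0-1 -> outside (row miss)
  D: rows 5-7 cols 3-7 z=4 -> covers; best now A (z=1)
  E: rows 4-5 cols 5-7 -> outside (row miss)
Winner: A at z=1

Answer: 1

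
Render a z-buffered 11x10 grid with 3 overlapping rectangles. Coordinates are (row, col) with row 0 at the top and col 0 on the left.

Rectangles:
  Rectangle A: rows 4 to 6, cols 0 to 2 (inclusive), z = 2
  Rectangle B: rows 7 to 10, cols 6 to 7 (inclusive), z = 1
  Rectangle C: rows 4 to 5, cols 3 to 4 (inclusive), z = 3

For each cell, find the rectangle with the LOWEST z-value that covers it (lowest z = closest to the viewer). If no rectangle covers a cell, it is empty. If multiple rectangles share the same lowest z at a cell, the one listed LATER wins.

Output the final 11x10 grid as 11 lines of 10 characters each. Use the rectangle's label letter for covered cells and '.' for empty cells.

..........
..........
..........
..........
AAACC.....
AAACC.....
AAA.......
......BB..
......BB..
......BB..
......BB..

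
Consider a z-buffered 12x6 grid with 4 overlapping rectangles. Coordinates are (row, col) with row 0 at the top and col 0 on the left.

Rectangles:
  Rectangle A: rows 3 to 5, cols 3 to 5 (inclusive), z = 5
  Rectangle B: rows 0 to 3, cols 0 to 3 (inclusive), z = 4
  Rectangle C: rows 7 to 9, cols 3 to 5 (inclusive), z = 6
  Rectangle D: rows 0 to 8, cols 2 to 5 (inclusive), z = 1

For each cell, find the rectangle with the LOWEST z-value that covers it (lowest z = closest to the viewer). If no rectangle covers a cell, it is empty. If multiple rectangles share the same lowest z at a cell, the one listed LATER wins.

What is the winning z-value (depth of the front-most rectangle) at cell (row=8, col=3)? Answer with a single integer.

Check cell (8,3):
  A: rows 3-5 cols 3-5 -> outside (row miss)
  B: rows 0-3 cols 0-3 -> outside (row miss)
  C: rows 7-9 cols 3-5 z=6 -> covers; best now C (z=6)
  D: rows 0-8 cols 2-5 z=1 -> covers; best now D (z=1)
Winner: D at z=1

Answer: 1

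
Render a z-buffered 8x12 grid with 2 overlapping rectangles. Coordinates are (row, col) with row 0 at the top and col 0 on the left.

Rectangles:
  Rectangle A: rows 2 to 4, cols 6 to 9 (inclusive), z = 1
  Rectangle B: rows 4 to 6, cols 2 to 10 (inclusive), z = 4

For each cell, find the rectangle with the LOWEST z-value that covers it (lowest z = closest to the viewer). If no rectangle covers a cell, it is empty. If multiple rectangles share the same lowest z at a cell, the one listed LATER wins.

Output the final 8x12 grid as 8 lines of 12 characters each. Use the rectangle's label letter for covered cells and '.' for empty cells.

............
............
......AAAA..
......AAAA..
..BBBBAAAAB.
..BBBBBBBBB.
..BBBBBBBBB.
............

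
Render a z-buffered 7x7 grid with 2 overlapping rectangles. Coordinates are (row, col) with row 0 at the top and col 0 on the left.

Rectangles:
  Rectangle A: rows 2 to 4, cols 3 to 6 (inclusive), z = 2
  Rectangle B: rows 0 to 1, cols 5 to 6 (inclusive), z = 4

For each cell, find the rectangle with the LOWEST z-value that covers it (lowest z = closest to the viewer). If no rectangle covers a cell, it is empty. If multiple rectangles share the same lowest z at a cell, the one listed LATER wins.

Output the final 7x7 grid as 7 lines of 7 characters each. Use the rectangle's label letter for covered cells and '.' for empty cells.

.....BB
.....BB
...AAAA
...AAAA
...AAAA
.......
.......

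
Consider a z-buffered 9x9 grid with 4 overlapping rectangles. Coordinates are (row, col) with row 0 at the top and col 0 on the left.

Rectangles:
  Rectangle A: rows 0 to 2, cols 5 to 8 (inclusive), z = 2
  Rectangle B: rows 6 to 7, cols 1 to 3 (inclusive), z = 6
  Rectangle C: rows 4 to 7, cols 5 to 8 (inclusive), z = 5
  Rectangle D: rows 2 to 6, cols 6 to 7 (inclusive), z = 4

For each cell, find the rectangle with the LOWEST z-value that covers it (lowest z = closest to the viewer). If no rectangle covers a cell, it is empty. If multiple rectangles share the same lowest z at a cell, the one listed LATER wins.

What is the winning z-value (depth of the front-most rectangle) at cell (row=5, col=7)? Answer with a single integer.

Answer: 4

Derivation:
Check cell (5,7):
  A: rows 0-2 cols 5-8 -> outside (row miss)
  B: rows 6-7 cols 1-3 -> outside (row miss)
  C: rows 4-7 cols 5-8 z=5 -> covers; best now C (z=5)
  D: rows 2-6 cols 6-7 z=4 -> covers; best now D (z=4)
Winner: D at z=4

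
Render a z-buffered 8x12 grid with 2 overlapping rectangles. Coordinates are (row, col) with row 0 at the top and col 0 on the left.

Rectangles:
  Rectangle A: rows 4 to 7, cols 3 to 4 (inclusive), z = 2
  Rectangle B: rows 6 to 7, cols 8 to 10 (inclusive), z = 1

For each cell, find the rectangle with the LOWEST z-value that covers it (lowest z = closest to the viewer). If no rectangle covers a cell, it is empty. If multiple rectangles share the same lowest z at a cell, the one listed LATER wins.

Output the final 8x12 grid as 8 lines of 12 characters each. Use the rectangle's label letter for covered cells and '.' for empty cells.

............
............
............
............
...AA.......
...AA.......
...AA...BBB.
...AA...BBB.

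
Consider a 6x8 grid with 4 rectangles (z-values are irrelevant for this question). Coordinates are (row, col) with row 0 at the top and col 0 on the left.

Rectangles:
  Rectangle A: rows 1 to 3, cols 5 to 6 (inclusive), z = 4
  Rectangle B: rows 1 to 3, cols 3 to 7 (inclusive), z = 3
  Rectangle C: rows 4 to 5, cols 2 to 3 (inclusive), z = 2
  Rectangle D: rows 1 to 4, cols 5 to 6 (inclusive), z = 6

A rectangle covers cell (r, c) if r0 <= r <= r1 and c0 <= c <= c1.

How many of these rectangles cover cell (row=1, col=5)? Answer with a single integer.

Check cell (1,5):
  A: rows 1-3 cols 5-6 -> covers
  B: rows 1-3 cols 3-7 -> covers
  C: rows 4-5 cols 2-3 -> outside (row miss)
  D: rows 1-4 cols 5-6 -> covers
Count covering = 3

Answer: 3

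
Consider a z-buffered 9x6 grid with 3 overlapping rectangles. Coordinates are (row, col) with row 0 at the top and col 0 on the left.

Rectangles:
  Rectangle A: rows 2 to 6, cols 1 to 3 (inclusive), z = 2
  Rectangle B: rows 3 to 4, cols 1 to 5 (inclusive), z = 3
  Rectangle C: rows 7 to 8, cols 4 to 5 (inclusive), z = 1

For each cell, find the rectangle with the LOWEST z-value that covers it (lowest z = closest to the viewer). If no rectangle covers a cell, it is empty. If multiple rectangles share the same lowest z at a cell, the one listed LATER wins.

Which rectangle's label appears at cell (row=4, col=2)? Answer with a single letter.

Answer: A

Derivation:
Check cell (4,2):
  A: rows 2-6 cols 1-3 z=2 -> covers; best now A (z=2)
  B: rows 3-4 cols 1-5 z=3 -> covers; best now A (z=2)
  C: rows 7-8 cols 4-5 -> outside (row miss)
Winner: A at z=2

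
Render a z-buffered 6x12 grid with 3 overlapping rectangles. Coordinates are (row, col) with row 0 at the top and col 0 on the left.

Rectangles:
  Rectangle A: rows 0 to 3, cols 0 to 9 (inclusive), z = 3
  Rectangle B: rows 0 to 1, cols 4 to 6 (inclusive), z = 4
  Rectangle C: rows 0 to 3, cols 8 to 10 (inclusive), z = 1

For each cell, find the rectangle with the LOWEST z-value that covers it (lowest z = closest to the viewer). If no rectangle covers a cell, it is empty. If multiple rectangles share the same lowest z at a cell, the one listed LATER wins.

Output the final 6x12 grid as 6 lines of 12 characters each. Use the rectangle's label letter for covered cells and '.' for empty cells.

AAAAAAAACCC.
AAAAAAAACCC.
AAAAAAAACCC.
AAAAAAAACCC.
............
............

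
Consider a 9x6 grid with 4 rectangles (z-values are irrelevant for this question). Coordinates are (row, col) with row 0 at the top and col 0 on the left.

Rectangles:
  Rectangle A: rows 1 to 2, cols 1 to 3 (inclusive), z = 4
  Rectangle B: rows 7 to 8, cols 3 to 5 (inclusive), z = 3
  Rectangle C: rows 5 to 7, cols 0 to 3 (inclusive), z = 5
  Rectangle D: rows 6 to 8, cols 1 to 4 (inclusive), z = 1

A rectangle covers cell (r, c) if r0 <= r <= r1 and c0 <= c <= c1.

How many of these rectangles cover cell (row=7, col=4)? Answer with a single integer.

Answer: 2

Derivation:
Check cell (7,4):
  A: rows 1-2 cols 1-3 -> outside (row miss)
  B: rows 7-8 cols 3-5 -> covers
  C: rows 5-7 cols 0-3 -> outside (col miss)
  D: rows 6-8 cols 1-4 -> covers
Count covering = 2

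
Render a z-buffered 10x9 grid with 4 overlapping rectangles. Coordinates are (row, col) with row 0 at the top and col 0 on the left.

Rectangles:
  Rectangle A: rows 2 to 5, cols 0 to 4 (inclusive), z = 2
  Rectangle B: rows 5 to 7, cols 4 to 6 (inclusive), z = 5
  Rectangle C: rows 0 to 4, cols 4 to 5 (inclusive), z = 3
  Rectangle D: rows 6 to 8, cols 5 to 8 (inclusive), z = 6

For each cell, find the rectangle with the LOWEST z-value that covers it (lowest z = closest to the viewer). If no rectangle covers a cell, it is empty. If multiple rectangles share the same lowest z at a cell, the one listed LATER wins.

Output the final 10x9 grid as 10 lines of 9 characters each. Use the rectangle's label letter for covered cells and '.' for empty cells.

....CC...
....CC...
AAAAAC...
AAAAAC...
AAAAAC...
AAAAABB..
....BBBDD
....BBBDD
.....DDDD
.........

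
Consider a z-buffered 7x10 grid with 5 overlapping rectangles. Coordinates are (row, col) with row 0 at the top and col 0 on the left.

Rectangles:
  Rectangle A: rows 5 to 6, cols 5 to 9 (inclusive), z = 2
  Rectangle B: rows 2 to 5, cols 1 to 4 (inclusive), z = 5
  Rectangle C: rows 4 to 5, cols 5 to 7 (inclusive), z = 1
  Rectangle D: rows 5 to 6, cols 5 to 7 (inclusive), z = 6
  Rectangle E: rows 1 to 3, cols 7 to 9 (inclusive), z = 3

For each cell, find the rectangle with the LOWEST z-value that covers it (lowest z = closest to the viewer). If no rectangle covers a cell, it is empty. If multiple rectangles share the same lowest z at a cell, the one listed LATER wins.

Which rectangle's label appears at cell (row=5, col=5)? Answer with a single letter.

Answer: C

Derivation:
Check cell (5,5):
  A: rows 5-6 cols 5-9 z=2 -> covers; best now A (z=2)
  B: rows 2-5 cols 1-4 -> outside (col miss)
  C: rows 4-5 cols 5-7 z=1 -> covers; best now C (z=1)
  D: rows 5-6 cols 5-7 z=6 -> covers; best now C (z=1)
  E: rows 1-3 cols 7-9 -> outside (row miss)
Winner: C at z=1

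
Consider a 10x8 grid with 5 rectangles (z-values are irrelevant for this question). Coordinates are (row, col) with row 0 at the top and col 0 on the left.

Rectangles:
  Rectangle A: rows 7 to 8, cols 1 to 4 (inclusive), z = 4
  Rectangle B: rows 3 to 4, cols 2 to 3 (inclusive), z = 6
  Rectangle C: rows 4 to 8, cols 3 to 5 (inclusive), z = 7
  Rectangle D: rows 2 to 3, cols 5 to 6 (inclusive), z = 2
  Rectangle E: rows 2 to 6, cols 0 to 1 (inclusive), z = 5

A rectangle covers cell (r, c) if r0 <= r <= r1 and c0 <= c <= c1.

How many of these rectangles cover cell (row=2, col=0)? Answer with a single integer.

Answer: 1

Derivation:
Check cell (2,0):
  A: rows 7-8 cols 1-4 -> outside (row miss)
  B: rows 3-4 cols 2-3 -> outside (row miss)
  C: rows 4-8 cols 3-5 -> outside (row miss)
  D: rows 2-3 cols 5-6 -> outside (col miss)
  E: rows 2-6 cols 0-1 -> covers
Count covering = 1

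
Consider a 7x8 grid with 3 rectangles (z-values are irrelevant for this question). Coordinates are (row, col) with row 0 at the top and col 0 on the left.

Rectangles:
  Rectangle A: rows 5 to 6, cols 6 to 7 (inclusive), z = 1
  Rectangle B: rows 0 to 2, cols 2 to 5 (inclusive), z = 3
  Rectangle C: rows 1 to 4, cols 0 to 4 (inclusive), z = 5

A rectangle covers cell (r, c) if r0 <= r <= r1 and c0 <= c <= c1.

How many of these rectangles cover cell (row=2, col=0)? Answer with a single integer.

Check cell (2,0):
  A: rows 5-6 cols 6-7 -> outside (row miss)
  B: rows 0-2 cols 2-5 -> outside (col miss)
  C: rows 1-4 cols 0-4 -> covers
Count covering = 1

Answer: 1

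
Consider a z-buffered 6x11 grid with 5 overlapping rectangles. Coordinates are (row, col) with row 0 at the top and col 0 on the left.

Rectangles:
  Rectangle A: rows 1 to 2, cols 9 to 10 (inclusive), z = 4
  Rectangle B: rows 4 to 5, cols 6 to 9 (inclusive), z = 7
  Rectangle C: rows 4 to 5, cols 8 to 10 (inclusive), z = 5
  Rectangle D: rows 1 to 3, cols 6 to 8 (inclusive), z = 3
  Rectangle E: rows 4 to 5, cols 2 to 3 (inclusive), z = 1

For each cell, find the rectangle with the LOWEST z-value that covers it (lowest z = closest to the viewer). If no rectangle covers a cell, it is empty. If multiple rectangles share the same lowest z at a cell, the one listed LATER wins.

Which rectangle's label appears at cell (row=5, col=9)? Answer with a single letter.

Answer: C

Derivation:
Check cell (5,9):
  A: rows 1-2 cols 9-10 -> outside (row miss)
  B: rows 4-5 cols 6-9 z=7 -> covers; best now B (z=7)
  C: rows 4-5 cols 8-10 z=5 -> covers; best now C (z=5)
  D: rows 1-3 cols 6-8 -> outside (row miss)
  E: rows 4-5 cols 2-3 -> outside (col miss)
Winner: C at z=5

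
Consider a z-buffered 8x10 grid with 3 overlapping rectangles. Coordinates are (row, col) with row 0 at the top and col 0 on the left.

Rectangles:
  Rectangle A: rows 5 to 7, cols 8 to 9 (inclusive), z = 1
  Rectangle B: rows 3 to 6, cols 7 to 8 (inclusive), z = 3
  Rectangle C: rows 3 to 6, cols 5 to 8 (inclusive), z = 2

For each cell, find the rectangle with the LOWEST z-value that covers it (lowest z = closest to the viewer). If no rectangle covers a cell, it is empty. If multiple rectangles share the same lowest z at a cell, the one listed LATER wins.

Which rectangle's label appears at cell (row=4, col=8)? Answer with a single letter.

Check cell (4,8):
  A: rows 5-7 cols 8-9 -> outside (row miss)
  B: rows 3-6 cols 7-8 z=3 -> covers; best now B (z=3)
  C: rows 3-6 cols 5-8 z=2 -> covers; best now C (z=2)
Winner: C at z=2

Answer: C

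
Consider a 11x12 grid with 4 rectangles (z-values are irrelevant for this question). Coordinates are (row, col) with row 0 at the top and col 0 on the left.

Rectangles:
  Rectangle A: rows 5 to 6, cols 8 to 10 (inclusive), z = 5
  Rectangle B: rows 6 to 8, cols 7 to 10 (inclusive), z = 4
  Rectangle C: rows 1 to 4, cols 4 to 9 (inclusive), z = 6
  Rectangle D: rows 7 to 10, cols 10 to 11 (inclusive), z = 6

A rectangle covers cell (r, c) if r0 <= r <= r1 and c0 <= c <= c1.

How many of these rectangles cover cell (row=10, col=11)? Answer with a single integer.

Answer: 1

Derivation:
Check cell (10,11):
  A: rows 5-6 cols 8-10 -> outside (row miss)
  B: rows 6-8 cols 7-10 -> outside (row miss)
  C: rows 1-4 cols 4-9 -> outside (row miss)
  D: rows 7-10 cols 10-11 -> covers
Count covering = 1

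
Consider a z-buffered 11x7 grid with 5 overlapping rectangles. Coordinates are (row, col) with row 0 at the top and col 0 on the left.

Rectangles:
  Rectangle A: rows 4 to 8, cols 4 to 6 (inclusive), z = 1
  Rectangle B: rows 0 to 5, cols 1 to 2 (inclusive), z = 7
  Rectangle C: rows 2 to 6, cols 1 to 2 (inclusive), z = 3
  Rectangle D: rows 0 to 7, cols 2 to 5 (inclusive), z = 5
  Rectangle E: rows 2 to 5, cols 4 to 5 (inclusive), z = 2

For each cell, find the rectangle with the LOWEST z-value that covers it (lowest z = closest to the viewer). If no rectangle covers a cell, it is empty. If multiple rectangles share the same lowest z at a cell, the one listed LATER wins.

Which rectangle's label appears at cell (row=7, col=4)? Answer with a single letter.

Check cell (7,4):
  A: rows 4-8 cols 4-6 z=1 -> covers; best now A (z=1)
  B: rows 0-5 cols 1-2 -> outside (row miss)
  C: rows 2-6 cols 1-2 -> outside (row miss)
  D: rows 0-7 cols 2-5 z=5 -> covers; best now A (z=1)
  E: rows 2-5 cols 4-5 -> outside (row miss)
Winner: A at z=1

Answer: A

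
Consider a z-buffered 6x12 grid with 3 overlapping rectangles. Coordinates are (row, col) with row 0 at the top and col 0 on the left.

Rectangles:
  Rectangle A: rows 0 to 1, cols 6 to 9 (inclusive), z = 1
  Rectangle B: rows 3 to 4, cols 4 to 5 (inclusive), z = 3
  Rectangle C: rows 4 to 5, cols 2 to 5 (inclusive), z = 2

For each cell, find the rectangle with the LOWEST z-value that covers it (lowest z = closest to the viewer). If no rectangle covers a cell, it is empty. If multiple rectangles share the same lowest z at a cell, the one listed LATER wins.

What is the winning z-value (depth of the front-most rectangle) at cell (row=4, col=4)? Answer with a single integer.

Check cell (4,4):
  A: rows 0-1 cols 6-9 -> outside (row miss)
  B: rows 3-4 cols 4-5 z=3 -> covers; best now B (z=3)
  C: rows 4-5 cols 2-5 z=2 -> covers; best now C (z=2)
Winner: C at z=2

Answer: 2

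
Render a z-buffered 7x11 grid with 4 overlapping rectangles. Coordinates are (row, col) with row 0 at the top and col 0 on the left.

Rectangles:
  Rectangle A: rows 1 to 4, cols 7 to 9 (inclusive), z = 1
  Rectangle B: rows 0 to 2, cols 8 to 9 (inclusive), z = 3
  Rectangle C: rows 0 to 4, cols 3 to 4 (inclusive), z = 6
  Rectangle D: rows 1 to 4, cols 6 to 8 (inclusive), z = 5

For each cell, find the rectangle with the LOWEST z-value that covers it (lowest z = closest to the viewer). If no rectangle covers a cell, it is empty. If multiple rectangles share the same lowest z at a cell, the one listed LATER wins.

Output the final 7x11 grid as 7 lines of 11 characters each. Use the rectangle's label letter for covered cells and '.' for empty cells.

...CC...BB.
...CC.DAAA.
...CC.DAAA.
...CC.DAAA.
...CC.DAAA.
...........
...........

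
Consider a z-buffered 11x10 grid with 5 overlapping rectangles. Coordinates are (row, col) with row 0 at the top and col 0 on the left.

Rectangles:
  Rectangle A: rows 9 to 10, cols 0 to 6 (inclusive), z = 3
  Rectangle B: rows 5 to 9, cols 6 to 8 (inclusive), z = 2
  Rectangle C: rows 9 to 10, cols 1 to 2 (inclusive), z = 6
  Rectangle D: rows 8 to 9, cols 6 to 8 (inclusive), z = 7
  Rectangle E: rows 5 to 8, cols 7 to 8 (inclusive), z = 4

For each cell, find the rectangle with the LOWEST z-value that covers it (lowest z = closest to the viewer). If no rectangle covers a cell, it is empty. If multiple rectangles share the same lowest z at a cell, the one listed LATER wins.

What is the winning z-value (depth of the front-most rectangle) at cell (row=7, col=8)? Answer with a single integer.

Answer: 2

Derivation:
Check cell (7,8):
  A: rows 9-10 cols 0-6 -> outside (row miss)
  B: rows 5-9 cols 6-8 z=2 -> covers; best now B (z=2)
  C: rows 9-10 cols 1-2 -> outside (row miss)
  D: rows 8-9 cols 6-8 -> outside (row miss)
  E: rows 5-8 cols 7-8 z=4 -> covers; best now B (z=2)
Winner: B at z=2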